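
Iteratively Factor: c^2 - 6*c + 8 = (c - 2)*(c - 4)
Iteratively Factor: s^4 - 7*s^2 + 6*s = (s - 2)*(s^3 + 2*s^2 - 3*s) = (s - 2)*(s + 3)*(s^2 - s) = s*(s - 2)*(s + 3)*(s - 1)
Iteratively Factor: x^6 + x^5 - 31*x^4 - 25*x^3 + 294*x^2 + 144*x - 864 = (x + 4)*(x^5 - 3*x^4 - 19*x^3 + 51*x^2 + 90*x - 216) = (x - 4)*(x + 4)*(x^4 + x^3 - 15*x^2 - 9*x + 54) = (x - 4)*(x - 2)*(x + 4)*(x^3 + 3*x^2 - 9*x - 27) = (x - 4)*(x - 2)*(x + 3)*(x + 4)*(x^2 - 9) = (x - 4)*(x - 3)*(x - 2)*(x + 3)*(x + 4)*(x + 3)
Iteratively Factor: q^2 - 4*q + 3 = (q - 3)*(q - 1)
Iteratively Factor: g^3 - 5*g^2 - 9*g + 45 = (g - 5)*(g^2 - 9) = (g - 5)*(g - 3)*(g + 3)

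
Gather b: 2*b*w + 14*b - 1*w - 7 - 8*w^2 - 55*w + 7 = b*(2*w + 14) - 8*w^2 - 56*w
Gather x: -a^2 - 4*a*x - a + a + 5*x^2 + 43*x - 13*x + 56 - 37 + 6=-a^2 + 5*x^2 + x*(30 - 4*a) + 25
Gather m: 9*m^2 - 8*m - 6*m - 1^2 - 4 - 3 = 9*m^2 - 14*m - 8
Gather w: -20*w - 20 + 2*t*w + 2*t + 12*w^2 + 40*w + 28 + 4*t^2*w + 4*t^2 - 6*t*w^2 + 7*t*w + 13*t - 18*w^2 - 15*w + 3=4*t^2 + 15*t + w^2*(-6*t - 6) + w*(4*t^2 + 9*t + 5) + 11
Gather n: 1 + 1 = 2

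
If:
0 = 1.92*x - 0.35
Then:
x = 0.18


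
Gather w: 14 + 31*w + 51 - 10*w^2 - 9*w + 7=-10*w^2 + 22*w + 72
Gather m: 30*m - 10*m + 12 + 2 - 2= 20*m + 12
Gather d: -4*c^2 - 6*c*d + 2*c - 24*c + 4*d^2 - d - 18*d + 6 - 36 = -4*c^2 - 22*c + 4*d^2 + d*(-6*c - 19) - 30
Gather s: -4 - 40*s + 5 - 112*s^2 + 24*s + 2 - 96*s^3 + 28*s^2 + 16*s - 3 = -96*s^3 - 84*s^2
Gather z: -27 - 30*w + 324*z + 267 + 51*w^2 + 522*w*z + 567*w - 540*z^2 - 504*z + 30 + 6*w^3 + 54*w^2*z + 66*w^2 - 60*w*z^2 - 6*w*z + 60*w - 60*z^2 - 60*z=6*w^3 + 117*w^2 + 597*w + z^2*(-60*w - 600) + z*(54*w^2 + 516*w - 240) + 270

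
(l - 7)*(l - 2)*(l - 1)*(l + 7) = l^4 - 3*l^3 - 47*l^2 + 147*l - 98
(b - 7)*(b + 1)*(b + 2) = b^3 - 4*b^2 - 19*b - 14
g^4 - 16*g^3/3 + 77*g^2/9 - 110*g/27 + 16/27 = (g - 8/3)*(g - 2)*(g - 1/3)^2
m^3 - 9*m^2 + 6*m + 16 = (m - 8)*(m - 2)*(m + 1)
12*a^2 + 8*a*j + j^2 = (2*a + j)*(6*a + j)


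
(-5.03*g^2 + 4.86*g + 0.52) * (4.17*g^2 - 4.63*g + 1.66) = -20.9751*g^4 + 43.5551*g^3 - 28.6832*g^2 + 5.66*g + 0.8632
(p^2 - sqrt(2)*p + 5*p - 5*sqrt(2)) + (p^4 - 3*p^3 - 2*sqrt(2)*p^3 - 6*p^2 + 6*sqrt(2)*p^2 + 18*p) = p^4 - 3*p^3 - 2*sqrt(2)*p^3 - 5*p^2 + 6*sqrt(2)*p^2 - sqrt(2)*p + 23*p - 5*sqrt(2)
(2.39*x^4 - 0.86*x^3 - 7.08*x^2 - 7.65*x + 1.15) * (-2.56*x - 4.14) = -6.1184*x^5 - 7.693*x^4 + 21.6852*x^3 + 48.8952*x^2 + 28.727*x - 4.761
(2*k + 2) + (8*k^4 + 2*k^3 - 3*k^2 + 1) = 8*k^4 + 2*k^3 - 3*k^2 + 2*k + 3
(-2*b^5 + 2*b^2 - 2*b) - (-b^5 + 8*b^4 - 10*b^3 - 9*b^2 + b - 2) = -b^5 - 8*b^4 + 10*b^3 + 11*b^2 - 3*b + 2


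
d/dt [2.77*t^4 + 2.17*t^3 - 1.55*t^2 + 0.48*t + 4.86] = 11.08*t^3 + 6.51*t^2 - 3.1*t + 0.48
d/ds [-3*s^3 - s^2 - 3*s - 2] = -9*s^2 - 2*s - 3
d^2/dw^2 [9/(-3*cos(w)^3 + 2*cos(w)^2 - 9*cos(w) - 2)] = 9*((-45*cos(w) + 16*cos(2*w) - 27*cos(3*w))*(3*cos(w)^3 - 2*cos(w)^2 + 9*cos(w) + 2)/4 - 2*(9*cos(w)^2 - 4*cos(w) + 9)^2*sin(w)^2)/(3*cos(w)^3 - 2*cos(w)^2 + 9*cos(w) + 2)^3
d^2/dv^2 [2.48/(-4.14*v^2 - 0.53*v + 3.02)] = (85.012416*v^2 + 10.883232*v - 2.48*(8.28*v + 0.53)*(16.56*v + 1.06) - 62.013888)/(4.14*v^2 + 0.53*v - 3.02)^3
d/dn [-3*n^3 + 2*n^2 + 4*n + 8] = -9*n^2 + 4*n + 4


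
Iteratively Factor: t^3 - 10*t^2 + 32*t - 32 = (t - 2)*(t^2 - 8*t + 16) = (t - 4)*(t - 2)*(t - 4)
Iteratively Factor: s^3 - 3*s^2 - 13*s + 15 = (s - 5)*(s^2 + 2*s - 3) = (s - 5)*(s + 3)*(s - 1)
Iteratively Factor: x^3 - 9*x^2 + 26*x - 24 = (x - 2)*(x^2 - 7*x + 12) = (x - 4)*(x - 2)*(x - 3)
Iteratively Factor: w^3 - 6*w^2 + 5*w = (w - 5)*(w^2 - w) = (w - 5)*(w - 1)*(w)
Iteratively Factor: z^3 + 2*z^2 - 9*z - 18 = (z - 3)*(z^2 + 5*z + 6) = (z - 3)*(z + 2)*(z + 3)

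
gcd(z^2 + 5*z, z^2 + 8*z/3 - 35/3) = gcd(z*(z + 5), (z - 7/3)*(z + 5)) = z + 5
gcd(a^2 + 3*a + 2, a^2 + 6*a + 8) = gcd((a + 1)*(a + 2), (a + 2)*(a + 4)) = a + 2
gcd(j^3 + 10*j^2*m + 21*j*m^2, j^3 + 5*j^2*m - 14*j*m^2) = j^2 + 7*j*m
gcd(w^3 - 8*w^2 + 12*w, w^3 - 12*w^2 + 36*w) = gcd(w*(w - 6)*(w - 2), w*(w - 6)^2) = w^2 - 6*w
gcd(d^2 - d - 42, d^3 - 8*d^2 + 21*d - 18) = 1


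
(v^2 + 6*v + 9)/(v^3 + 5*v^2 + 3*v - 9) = 1/(v - 1)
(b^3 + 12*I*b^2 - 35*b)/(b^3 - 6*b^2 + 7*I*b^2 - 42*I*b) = (b + 5*I)/(b - 6)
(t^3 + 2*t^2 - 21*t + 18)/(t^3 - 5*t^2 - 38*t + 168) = (t^2 - 4*t + 3)/(t^2 - 11*t + 28)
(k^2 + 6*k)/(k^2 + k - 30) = k/(k - 5)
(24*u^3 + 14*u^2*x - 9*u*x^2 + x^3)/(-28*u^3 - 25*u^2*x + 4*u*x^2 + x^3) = (-6*u + x)/(7*u + x)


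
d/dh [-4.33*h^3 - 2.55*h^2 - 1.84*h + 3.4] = -12.99*h^2 - 5.1*h - 1.84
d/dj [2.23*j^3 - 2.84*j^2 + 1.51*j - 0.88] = 6.69*j^2 - 5.68*j + 1.51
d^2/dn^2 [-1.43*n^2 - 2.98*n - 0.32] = -2.86000000000000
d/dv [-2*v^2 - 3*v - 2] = -4*v - 3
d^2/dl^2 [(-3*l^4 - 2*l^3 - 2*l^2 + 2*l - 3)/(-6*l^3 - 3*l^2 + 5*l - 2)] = 2*(153*l^6 - 279*l^5 + 855*l^4 + 14*l^3 - 69*l^2 - 183*l + 45)/(216*l^9 + 324*l^8 - 378*l^7 - 297*l^6 + 531*l^5 - 81*l^4 - 233*l^3 + 186*l^2 - 60*l + 8)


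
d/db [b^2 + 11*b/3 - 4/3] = 2*b + 11/3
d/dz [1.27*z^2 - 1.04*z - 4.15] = 2.54*z - 1.04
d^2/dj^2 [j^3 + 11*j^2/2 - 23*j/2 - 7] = 6*j + 11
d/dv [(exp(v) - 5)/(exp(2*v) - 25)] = -exp(v)/(exp(2*v) + 10*exp(v) + 25)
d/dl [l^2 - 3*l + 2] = 2*l - 3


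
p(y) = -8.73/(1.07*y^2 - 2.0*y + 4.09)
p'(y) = -8.73*(2.0 - 2.14*y)/(1.07*y^2 - 2.0*y + 4.09)^2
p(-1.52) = -0.91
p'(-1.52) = -0.50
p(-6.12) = -0.15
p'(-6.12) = -0.04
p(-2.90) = -0.46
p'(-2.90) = -0.20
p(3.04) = -1.11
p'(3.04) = 0.63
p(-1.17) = -1.11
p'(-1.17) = -0.63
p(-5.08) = -0.21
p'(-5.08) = -0.06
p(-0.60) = -1.54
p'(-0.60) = -0.89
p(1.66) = -2.35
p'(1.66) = 0.98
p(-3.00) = -0.44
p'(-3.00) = -0.19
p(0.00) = -2.13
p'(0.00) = -1.04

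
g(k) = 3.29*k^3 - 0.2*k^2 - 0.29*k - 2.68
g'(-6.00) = 357.43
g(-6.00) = -718.78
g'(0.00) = -0.29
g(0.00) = -2.68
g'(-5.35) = 284.35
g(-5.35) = -510.65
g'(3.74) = 136.27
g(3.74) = 165.55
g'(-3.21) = 102.70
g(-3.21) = -112.63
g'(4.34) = 183.88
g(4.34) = 261.24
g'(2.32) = 51.91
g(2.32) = 36.65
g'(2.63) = 66.93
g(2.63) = 55.02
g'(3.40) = 112.45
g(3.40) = 123.33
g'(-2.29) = 52.39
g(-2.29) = -42.57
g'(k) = 9.87*k^2 - 0.4*k - 0.29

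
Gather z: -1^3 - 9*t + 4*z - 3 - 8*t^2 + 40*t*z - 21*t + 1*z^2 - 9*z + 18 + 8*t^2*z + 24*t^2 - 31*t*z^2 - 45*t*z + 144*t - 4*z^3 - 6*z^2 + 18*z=16*t^2 + 114*t - 4*z^3 + z^2*(-31*t - 5) + z*(8*t^2 - 5*t + 13) + 14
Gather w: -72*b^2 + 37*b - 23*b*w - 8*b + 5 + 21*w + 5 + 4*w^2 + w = -72*b^2 + 29*b + 4*w^2 + w*(22 - 23*b) + 10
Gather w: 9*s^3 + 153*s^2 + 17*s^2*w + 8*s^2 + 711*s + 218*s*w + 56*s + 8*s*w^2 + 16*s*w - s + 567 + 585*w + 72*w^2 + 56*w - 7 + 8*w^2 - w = 9*s^3 + 161*s^2 + 766*s + w^2*(8*s + 80) + w*(17*s^2 + 234*s + 640) + 560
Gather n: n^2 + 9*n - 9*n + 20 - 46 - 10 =n^2 - 36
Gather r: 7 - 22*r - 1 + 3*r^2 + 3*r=3*r^2 - 19*r + 6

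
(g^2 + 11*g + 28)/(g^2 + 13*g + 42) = (g + 4)/(g + 6)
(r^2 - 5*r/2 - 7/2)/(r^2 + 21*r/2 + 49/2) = (2*r^2 - 5*r - 7)/(2*r^2 + 21*r + 49)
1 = 1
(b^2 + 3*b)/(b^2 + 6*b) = (b + 3)/(b + 6)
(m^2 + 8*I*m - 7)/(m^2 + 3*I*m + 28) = (m + I)/(m - 4*I)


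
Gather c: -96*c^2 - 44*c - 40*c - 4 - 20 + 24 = -96*c^2 - 84*c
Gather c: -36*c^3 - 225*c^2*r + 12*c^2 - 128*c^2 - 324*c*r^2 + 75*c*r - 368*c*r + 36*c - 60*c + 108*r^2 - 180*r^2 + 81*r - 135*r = -36*c^3 + c^2*(-225*r - 116) + c*(-324*r^2 - 293*r - 24) - 72*r^2 - 54*r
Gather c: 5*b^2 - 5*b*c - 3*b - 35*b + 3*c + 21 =5*b^2 - 38*b + c*(3 - 5*b) + 21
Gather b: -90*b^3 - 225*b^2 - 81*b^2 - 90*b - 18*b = -90*b^3 - 306*b^2 - 108*b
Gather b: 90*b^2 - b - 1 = 90*b^2 - b - 1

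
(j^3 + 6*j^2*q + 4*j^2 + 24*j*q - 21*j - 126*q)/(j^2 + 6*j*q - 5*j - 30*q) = (j^2 + 4*j - 21)/(j - 5)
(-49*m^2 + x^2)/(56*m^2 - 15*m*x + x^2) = (7*m + x)/(-8*m + x)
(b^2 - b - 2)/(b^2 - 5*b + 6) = (b + 1)/(b - 3)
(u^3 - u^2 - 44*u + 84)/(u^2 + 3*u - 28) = (u^2 - 8*u + 12)/(u - 4)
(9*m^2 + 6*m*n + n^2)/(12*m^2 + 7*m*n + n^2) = (3*m + n)/(4*m + n)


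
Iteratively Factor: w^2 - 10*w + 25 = (w - 5)*(w - 5)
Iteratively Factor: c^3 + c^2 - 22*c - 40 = (c - 5)*(c^2 + 6*c + 8) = (c - 5)*(c + 2)*(c + 4)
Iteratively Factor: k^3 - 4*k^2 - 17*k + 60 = (k - 5)*(k^2 + k - 12) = (k - 5)*(k + 4)*(k - 3)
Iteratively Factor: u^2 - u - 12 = (u + 3)*(u - 4)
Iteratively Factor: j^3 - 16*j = (j - 4)*(j^2 + 4*j) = (j - 4)*(j + 4)*(j)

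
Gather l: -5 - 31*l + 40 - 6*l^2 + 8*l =-6*l^2 - 23*l + 35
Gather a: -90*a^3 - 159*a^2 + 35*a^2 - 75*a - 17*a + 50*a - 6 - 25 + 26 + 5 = -90*a^3 - 124*a^2 - 42*a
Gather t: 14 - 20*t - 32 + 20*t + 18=0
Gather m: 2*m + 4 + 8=2*m + 12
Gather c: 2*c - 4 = 2*c - 4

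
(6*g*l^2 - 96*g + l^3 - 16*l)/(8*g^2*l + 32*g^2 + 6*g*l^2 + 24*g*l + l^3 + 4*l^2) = (6*g*l - 24*g + l^2 - 4*l)/(8*g^2 + 6*g*l + l^2)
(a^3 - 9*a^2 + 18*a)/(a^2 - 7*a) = (a^2 - 9*a + 18)/(a - 7)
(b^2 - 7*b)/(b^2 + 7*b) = (b - 7)/(b + 7)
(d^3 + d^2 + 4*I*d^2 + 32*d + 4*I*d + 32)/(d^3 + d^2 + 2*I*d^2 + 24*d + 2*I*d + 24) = (d + 8*I)/(d + 6*I)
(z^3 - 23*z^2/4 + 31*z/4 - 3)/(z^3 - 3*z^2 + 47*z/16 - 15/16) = 4*(z - 4)/(4*z - 5)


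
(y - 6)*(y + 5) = y^2 - y - 30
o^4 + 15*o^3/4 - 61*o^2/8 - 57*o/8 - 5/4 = (o - 2)*(o + 1/4)*(o + 1/2)*(o + 5)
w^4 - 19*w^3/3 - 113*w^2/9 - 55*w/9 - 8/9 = (w - 8)*(w + 1/3)^2*(w + 1)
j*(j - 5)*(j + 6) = j^3 + j^2 - 30*j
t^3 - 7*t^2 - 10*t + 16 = (t - 8)*(t - 1)*(t + 2)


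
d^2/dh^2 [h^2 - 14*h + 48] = 2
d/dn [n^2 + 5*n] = 2*n + 5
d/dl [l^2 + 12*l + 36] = 2*l + 12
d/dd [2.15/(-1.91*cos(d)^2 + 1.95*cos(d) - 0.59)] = (4.1925 - 8.213*cos(d))*sin(d)/(1.91*cos(d)^2 - 1.95*cos(d) + 0.59)^2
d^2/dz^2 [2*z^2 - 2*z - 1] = 4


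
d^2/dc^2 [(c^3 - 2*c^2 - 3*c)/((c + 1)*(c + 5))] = 80/(c^3 + 15*c^2 + 75*c + 125)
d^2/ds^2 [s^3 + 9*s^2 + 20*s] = 6*s + 18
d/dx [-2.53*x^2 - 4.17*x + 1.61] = -5.06*x - 4.17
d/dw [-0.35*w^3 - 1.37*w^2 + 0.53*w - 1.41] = -1.05*w^2 - 2.74*w + 0.53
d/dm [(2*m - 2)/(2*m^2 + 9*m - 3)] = 4*(-m^2 + 2*m + 3)/(4*m^4 + 36*m^3 + 69*m^2 - 54*m + 9)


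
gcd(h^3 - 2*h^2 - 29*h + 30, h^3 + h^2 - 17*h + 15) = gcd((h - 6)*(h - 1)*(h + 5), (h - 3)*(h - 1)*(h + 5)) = h^2 + 4*h - 5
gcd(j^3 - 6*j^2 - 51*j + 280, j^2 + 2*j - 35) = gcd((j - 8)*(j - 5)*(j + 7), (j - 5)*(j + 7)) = j^2 + 2*j - 35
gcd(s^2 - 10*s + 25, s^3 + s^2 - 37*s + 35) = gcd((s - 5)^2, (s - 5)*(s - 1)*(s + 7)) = s - 5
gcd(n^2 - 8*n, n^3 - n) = n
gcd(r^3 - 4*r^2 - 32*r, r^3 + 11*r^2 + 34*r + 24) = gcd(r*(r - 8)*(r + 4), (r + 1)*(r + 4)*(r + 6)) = r + 4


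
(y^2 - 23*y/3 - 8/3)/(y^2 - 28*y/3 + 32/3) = (3*y + 1)/(3*y - 4)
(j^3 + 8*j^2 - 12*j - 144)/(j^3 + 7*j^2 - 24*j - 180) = (j - 4)/(j - 5)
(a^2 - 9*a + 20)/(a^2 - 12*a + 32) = (a - 5)/(a - 8)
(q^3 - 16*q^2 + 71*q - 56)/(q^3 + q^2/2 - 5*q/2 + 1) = 2*(q^2 - 15*q + 56)/(2*q^2 + 3*q - 2)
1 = 1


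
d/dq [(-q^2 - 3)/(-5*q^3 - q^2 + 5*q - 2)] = (-5*q^4 - 50*q^2 - 2*q + 15)/(25*q^6 + 10*q^5 - 49*q^4 + 10*q^3 + 29*q^2 - 20*q + 4)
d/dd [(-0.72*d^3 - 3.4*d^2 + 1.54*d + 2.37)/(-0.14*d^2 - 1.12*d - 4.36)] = (0.1008*d^4 + 1.6128*d^3 + 13.4412*d^2 + 30.3116*d - 4.06)/(0.0196*d^4 + 0.3136*d^3 + 2.4752*d^2 + 9.7664*d + 19.0096)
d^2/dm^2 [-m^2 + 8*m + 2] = -2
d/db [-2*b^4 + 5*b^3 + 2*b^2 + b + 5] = -8*b^3 + 15*b^2 + 4*b + 1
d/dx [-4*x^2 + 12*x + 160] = 12 - 8*x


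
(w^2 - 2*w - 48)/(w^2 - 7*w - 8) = (w + 6)/(w + 1)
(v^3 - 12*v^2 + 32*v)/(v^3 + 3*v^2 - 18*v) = (v^2 - 12*v + 32)/(v^2 + 3*v - 18)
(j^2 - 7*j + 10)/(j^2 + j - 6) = (j - 5)/(j + 3)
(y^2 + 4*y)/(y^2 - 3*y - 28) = y/(y - 7)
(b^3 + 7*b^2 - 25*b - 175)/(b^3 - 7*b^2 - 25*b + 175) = (b + 7)/(b - 7)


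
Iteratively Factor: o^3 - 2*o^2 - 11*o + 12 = (o - 1)*(o^2 - o - 12) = (o - 1)*(o + 3)*(o - 4)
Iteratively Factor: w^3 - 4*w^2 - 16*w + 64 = (w - 4)*(w^2 - 16) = (w - 4)*(w + 4)*(w - 4)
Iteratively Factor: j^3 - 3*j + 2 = (j - 1)*(j^2 + j - 2) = (j - 1)*(j + 2)*(j - 1)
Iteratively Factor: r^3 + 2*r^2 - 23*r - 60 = (r + 3)*(r^2 - r - 20) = (r - 5)*(r + 3)*(r + 4)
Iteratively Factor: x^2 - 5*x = (x)*(x - 5)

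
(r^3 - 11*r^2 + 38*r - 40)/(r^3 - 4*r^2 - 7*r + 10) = (r^2 - 6*r + 8)/(r^2 + r - 2)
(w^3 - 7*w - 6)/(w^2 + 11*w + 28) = (w^3 - 7*w - 6)/(w^2 + 11*w + 28)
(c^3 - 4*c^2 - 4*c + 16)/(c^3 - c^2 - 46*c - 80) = (c^2 - 6*c + 8)/(c^2 - 3*c - 40)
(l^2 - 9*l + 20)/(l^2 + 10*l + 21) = (l^2 - 9*l + 20)/(l^2 + 10*l + 21)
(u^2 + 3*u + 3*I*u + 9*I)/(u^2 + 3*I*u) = (u + 3)/u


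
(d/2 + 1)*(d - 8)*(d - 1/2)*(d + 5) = d^4/2 - 3*d^3/4 - 91*d^2/4 - 57*d/2 + 20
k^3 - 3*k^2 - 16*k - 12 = (k - 6)*(k + 1)*(k + 2)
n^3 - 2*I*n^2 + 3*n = n*(n - 3*I)*(n + I)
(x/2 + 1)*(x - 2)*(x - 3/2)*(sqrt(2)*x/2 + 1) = sqrt(2)*x^4/4 - 3*sqrt(2)*x^3/8 + x^3/2 - sqrt(2)*x^2 - 3*x^2/4 - 2*x + 3*sqrt(2)*x/2 + 3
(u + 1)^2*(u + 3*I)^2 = u^4 + 2*u^3 + 6*I*u^3 - 8*u^2 + 12*I*u^2 - 18*u + 6*I*u - 9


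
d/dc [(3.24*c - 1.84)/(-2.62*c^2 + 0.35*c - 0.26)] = (8.4888*c^2 - 9.6416*c - 0.1984)/(6.8644*c^4 - 1.834*c^3 + 1.4849*c^2 - 0.182*c + 0.0676)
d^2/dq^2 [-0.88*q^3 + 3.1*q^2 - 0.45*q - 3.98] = 6.2 - 5.28*q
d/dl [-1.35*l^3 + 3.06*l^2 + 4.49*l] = -4.05*l^2 + 6.12*l + 4.49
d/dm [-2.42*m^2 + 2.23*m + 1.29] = 2.23 - 4.84*m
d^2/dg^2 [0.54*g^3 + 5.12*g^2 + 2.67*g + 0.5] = 3.24*g + 10.24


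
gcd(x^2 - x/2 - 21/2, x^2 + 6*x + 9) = x + 3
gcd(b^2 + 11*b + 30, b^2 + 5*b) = b + 5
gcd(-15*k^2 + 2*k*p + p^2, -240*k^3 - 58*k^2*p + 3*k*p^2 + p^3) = 5*k + p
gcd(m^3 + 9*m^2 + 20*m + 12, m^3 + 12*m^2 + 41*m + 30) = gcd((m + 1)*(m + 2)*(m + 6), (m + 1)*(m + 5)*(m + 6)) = m^2 + 7*m + 6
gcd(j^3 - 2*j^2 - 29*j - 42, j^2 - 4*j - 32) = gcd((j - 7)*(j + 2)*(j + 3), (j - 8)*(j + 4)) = 1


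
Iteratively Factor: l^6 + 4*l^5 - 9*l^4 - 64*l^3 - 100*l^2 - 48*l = (l - 4)*(l^5 + 8*l^4 + 23*l^3 + 28*l^2 + 12*l) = (l - 4)*(l + 3)*(l^4 + 5*l^3 + 8*l^2 + 4*l) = (l - 4)*(l + 1)*(l + 3)*(l^3 + 4*l^2 + 4*l) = l*(l - 4)*(l + 1)*(l + 3)*(l^2 + 4*l + 4) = l*(l - 4)*(l + 1)*(l + 2)*(l + 3)*(l + 2)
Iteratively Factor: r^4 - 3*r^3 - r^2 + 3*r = (r + 1)*(r^3 - 4*r^2 + 3*r) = (r - 1)*(r + 1)*(r^2 - 3*r) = (r - 3)*(r - 1)*(r + 1)*(r)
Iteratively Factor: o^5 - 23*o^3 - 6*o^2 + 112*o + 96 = (o + 1)*(o^4 - o^3 - 22*o^2 + 16*o + 96) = (o + 1)*(o + 4)*(o^3 - 5*o^2 - 2*o + 24) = (o - 4)*(o + 1)*(o + 4)*(o^2 - o - 6) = (o - 4)*(o + 1)*(o + 2)*(o + 4)*(o - 3)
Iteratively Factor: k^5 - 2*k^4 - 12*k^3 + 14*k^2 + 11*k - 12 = (k + 1)*(k^4 - 3*k^3 - 9*k^2 + 23*k - 12) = (k - 1)*(k + 1)*(k^3 - 2*k^2 - 11*k + 12) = (k - 4)*(k - 1)*(k + 1)*(k^2 + 2*k - 3) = (k - 4)*(k - 1)^2*(k + 1)*(k + 3)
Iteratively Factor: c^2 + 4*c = (c)*(c + 4)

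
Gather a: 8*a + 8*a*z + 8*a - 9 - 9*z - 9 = a*(8*z + 16) - 9*z - 18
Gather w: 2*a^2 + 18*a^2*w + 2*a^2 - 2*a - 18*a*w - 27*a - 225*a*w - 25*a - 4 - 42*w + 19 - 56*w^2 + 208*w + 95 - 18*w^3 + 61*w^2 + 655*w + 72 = 4*a^2 - 54*a - 18*w^3 + 5*w^2 + w*(18*a^2 - 243*a + 821) + 182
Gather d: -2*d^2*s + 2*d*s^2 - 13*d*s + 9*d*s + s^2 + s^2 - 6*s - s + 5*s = -2*d^2*s + d*(2*s^2 - 4*s) + 2*s^2 - 2*s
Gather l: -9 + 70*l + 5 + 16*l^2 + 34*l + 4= 16*l^2 + 104*l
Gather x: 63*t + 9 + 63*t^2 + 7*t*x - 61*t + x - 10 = 63*t^2 + 2*t + x*(7*t + 1) - 1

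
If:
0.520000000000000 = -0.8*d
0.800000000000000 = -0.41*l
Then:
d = -0.65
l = -1.95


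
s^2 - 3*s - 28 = (s - 7)*(s + 4)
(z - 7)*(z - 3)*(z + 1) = z^3 - 9*z^2 + 11*z + 21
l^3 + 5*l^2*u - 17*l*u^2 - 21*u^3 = (l - 3*u)*(l + u)*(l + 7*u)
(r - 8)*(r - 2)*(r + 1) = r^3 - 9*r^2 + 6*r + 16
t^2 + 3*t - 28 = (t - 4)*(t + 7)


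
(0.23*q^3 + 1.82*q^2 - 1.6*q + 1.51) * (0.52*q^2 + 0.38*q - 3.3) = 0.1196*q^5 + 1.0338*q^4 - 0.8994*q^3 - 5.8288*q^2 + 5.8538*q - 4.983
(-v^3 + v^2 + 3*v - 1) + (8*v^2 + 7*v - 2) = -v^3 + 9*v^2 + 10*v - 3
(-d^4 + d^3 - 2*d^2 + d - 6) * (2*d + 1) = -2*d^5 + d^4 - 3*d^3 - 11*d - 6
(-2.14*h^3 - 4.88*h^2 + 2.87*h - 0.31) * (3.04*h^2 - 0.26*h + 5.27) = -6.5056*h^5 - 14.2788*h^4 - 1.2842*h^3 - 27.4062*h^2 + 15.2055*h - 1.6337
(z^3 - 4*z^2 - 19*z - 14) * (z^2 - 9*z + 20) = z^5 - 13*z^4 + 37*z^3 + 77*z^2 - 254*z - 280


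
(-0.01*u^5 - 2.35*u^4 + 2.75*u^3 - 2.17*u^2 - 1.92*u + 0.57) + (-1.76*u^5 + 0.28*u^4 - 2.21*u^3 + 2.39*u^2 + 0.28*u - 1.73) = -1.77*u^5 - 2.07*u^4 + 0.54*u^3 + 0.22*u^2 - 1.64*u - 1.16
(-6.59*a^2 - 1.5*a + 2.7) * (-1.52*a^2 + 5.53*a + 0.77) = 10.0168*a^4 - 34.1627*a^3 - 17.4733*a^2 + 13.776*a + 2.079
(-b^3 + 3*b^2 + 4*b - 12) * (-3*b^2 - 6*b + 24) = 3*b^5 - 3*b^4 - 54*b^3 + 84*b^2 + 168*b - 288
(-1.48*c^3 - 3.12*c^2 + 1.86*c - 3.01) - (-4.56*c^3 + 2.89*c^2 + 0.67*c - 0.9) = 3.08*c^3 - 6.01*c^2 + 1.19*c - 2.11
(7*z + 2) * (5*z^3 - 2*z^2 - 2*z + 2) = 35*z^4 - 4*z^3 - 18*z^2 + 10*z + 4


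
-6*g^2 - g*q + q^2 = (-3*g + q)*(2*g + q)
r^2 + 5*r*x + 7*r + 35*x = (r + 7)*(r + 5*x)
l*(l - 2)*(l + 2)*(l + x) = l^4 + l^3*x - 4*l^2 - 4*l*x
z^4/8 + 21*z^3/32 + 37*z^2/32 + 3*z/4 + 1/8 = (z/4 + 1/2)*(z/2 + 1/2)*(z + 1/4)*(z + 2)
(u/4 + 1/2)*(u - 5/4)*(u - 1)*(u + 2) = u^4/4 + 7*u^3/16 - 15*u^2/16 - u + 5/4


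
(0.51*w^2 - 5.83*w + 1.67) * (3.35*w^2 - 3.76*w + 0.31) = 1.7085*w^4 - 21.4481*w^3 + 27.6734*w^2 - 8.0865*w + 0.5177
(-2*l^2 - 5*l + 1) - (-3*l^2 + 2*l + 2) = l^2 - 7*l - 1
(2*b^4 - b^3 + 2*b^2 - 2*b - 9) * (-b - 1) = -2*b^5 - b^4 - b^3 + 11*b + 9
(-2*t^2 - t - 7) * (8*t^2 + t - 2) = -16*t^4 - 10*t^3 - 53*t^2 - 5*t + 14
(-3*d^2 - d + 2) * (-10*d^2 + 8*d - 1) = 30*d^4 - 14*d^3 - 25*d^2 + 17*d - 2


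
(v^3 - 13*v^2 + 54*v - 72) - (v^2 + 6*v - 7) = v^3 - 14*v^2 + 48*v - 65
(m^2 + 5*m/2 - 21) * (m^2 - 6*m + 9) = m^4 - 7*m^3/2 - 27*m^2 + 297*m/2 - 189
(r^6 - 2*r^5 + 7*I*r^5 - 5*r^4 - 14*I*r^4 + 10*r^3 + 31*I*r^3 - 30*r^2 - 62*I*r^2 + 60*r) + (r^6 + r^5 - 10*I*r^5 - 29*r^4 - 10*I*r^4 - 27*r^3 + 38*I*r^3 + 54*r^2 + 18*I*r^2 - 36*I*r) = 2*r^6 - r^5 - 3*I*r^5 - 34*r^4 - 24*I*r^4 - 17*r^3 + 69*I*r^3 + 24*r^2 - 44*I*r^2 + 60*r - 36*I*r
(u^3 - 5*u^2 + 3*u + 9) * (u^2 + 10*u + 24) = u^5 + 5*u^4 - 23*u^3 - 81*u^2 + 162*u + 216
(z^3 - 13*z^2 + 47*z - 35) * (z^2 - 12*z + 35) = z^5 - 25*z^4 + 238*z^3 - 1054*z^2 + 2065*z - 1225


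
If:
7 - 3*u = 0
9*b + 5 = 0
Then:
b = -5/9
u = 7/3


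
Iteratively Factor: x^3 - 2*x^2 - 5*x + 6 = (x - 3)*(x^2 + x - 2) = (x - 3)*(x + 2)*(x - 1)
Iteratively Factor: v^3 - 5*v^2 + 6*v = (v)*(v^2 - 5*v + 6) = v*(v - 3)*(v - 2)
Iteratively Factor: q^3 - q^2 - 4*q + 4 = (q + 2)*(q^2 - 3*q + 2) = (q - 2)*(q + 2)*(q - 1)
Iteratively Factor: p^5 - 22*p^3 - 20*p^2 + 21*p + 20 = (p + 1)*(p^4 - p^3 - 21*p^2 + p + 20) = (p - 5)*(p + 1)*(p^3 + 4*p^2 - p - 4) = (p - 5)*(p + 1)*(p + 4)*(p^2 - 1) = (p - 5)*(p + 1)^2*(p + 4)*(p - 1)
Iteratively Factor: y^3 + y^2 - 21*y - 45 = (y + 3)*(y^2 - 2*y - 15) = (y - 5)*(y + 3)*(y + 3)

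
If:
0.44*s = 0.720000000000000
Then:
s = 1.64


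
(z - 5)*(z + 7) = z^2 + 2*z - 35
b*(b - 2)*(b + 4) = b^3 + 2*b^2 - 8*b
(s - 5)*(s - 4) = s^2 - 9*s + 20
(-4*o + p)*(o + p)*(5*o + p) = -20*o^3 - 19*o^2*p + 2*o*p^2 + p^3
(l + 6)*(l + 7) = l^2 + 13*l + 42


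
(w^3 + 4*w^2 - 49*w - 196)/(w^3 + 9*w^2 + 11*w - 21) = (w^2 - 3*w - 28)/(w^2 + 2*w - 3)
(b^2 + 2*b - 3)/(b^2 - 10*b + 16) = (b^2 + 2*b - 3)/(b^2 - 10*b + 16)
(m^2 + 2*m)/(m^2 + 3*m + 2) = m/(m + 1)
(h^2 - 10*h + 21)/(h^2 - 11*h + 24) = (h - 7)/(h - 8)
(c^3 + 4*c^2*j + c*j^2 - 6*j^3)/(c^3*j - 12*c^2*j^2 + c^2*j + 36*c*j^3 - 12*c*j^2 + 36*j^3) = (c^3 + 4*c^2*j + c*j^2 - 6*j^3)/(j*(c^3 - 12*c^2*j + c^2 + 36*c*j^2 - 12*c*j + 36*j^2))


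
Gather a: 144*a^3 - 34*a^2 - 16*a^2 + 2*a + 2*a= 144*a^3 - 50*a^2 + 4*a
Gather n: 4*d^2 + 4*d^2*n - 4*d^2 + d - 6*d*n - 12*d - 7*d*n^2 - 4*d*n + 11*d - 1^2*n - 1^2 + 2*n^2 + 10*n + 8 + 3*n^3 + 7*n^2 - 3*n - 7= 3*n^3 + n^2*(9 - 7*d) + n*(4*d^2 - 10*d + 6)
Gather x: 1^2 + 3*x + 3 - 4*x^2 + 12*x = -4*x^2 + 15*x + 4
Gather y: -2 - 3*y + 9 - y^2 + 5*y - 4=-y^2 + 2*y + 3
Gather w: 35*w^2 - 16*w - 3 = 35*w^2 - 16*w - 3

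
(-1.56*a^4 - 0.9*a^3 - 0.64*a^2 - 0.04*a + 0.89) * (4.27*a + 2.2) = -6.6612*a^5 - 7.275*a^4 - 4.7128*a^3 - 1.5788*a^2 + 3.7123*a + 1.958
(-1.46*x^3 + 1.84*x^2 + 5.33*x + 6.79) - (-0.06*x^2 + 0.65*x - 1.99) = -1.46*x^3 + 1.9*x^2 + 4.68*x + 8.78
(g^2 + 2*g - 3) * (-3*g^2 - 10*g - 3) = -3*g^4 - 16*g^3 - 14*g^2 + 24*g + 9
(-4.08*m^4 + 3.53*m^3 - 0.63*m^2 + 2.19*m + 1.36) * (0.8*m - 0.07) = -3.264*m^5 + 3.1096*m^4 - 0.7511*m^3 + 1.7961*m^2 + 0.9347*m - 0.0952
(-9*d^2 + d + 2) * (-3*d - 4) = 27*d^3 + 33*d^2 - 10*d - 8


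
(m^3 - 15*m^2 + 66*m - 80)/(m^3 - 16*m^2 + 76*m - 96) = (m - 5)/(m - 6)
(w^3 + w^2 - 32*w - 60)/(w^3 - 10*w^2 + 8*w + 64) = (w^2 - w - 30)/(w^2 - 12*w + 32)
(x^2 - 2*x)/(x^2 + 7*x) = (x - 2)/(x + 7)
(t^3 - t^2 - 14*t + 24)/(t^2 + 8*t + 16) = (t^2 - 5*t + 6)/(t + 4)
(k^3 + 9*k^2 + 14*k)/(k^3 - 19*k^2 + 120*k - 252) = k*(k^2 + 9*k + 14)/(k^3 - 19*k^2 + 120*k - 252)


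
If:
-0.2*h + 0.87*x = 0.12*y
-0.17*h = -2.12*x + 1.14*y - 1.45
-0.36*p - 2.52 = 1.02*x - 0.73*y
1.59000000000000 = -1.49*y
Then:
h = -7.42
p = -3.91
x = -1.85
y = -1.07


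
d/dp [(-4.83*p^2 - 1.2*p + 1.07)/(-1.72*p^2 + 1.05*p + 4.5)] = (-7.1355*p^2 - 39.7892*p - 6.5235)/(2.9584*p^4 - 3.612*p^3 - 14.3775*p^2 + 9.45*p + 20.25)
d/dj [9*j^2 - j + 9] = 18*j - 1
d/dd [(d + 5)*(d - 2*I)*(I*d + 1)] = 3*I*d^2 + d*(6 + 10*I) + 15 - 2*I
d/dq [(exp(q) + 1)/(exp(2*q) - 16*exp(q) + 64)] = (-exp(q) - 10)*exp(q)/(exp(3*q) - 24*exp(2*q) + 192*exp(q) - 512)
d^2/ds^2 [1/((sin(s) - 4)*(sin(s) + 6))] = (-4*sin(s)^4 - 6*sin(s)^3 - 94*sin(s)^2 - 36*sin(s) + 56)/((sin(s) - 4)^3*(sin(s) + 6)^3)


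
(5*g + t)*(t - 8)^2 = 5*g*t^2 - 80*g*t + 320*g + t^3 - 16*t^2 + 64*t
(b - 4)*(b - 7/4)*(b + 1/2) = b^3 - 21*b^2/4 + 33*b/8 + 7/2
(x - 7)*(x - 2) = x^2 - 9*x + 14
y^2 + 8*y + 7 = (y + 1)*(y + 7)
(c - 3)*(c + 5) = c^2 + 2*c - 15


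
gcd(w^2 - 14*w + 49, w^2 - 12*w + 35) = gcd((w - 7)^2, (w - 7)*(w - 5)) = w - 7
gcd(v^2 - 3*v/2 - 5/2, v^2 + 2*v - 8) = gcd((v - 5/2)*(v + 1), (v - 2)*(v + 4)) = 1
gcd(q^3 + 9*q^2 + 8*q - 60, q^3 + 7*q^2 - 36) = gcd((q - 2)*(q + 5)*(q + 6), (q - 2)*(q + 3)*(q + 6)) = q^2 + 4*q - 12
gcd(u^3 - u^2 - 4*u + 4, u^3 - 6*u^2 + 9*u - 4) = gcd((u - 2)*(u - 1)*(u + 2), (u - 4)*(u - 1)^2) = u - 1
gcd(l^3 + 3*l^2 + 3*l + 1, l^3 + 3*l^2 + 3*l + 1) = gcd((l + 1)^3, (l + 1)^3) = l^3 + 3*l^2 + 3*l + 1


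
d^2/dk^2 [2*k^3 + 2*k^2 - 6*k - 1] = 12*k + 4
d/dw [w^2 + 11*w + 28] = 2*w + 11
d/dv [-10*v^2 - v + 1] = -20*v - 1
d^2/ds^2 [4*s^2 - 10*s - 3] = 8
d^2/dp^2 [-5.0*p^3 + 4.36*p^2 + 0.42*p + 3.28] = 8.72 - 30.0*p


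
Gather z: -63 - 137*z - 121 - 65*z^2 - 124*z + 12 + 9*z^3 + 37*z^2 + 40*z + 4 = 9*z^3 - 28*z^2 - 221*z - 168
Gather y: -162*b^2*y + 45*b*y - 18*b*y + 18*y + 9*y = y*(-162*b^2 + 27*b + 27)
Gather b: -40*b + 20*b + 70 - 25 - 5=40 - 20*b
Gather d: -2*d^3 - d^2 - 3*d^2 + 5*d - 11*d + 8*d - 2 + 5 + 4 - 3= -2*d^3 - 4*d^2 + 2*d + 4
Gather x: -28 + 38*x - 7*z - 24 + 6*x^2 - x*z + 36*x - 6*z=6*x^2 + x*(74 - z) - 13*z - 52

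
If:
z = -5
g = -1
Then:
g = -1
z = -5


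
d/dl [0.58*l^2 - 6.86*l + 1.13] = 1.16*l - 6.86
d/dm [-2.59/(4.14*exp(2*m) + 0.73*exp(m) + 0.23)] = (21.4452*exp(m) + 1.8907)*exp(m)/(4.14*exp(2*m) + 0.73*exp(m) + 0.23)^2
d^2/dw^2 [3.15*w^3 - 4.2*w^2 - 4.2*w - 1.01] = 18.9*w - 8.4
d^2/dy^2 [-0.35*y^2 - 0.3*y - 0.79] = -0.700000000000000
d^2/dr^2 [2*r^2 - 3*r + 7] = 4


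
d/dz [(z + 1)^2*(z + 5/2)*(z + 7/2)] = 4*z^3 + 24*z^2 + 87*z/2 + 47/2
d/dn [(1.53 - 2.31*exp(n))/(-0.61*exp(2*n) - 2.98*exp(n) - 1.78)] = (-1.4091*exp(2*n) + 1.8666*exp(n) + 8.6712)*exp(n)/(0.3721*exp(4*n) + 3.6356*exp(3*n) + 11.052*exp(2*n) + 10.6088*exp(n) + 3.1684)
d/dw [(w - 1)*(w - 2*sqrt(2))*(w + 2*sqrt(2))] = 3*w^2 - 2*w - 8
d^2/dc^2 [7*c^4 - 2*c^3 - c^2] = 84*c^2 - 12*c - 2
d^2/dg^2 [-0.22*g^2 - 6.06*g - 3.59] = -0.440000000000000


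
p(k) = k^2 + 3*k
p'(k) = 2*k + 3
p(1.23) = 5.20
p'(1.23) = 5.46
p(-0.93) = -1.93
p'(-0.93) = 1.14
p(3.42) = 21.96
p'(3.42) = 9.84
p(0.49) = 1.71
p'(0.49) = 3.98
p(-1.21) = -2.17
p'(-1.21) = 0.58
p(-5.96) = 17.64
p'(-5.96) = -8.92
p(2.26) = 11.89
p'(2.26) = 7.52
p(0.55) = 1.95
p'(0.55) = 4.10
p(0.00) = 0.00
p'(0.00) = 3.00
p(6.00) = 54.00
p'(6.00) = 15.00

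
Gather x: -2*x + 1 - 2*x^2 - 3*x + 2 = -2*x^2 - 5*x + 3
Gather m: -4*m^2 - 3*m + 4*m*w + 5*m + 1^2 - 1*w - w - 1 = -4*m^2 + m*(4*w + 2) - 2*w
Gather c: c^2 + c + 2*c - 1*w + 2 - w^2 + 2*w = c^2 + 3*c - w^2 + w + 2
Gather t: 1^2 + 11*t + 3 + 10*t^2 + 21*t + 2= 10*t^2 + 32*t + 6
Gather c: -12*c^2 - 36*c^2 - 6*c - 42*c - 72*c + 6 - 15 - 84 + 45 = -48*c^2 - 120*c - 48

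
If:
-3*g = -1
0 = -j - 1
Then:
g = 1/3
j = -1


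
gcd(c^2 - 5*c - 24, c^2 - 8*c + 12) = 1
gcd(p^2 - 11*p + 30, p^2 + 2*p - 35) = p - 5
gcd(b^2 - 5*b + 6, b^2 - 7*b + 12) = b - 3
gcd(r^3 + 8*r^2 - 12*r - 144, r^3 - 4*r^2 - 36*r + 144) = r^2 + 2*r - 24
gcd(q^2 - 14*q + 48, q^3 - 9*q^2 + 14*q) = 1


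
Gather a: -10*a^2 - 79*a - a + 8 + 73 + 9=-10*a^2 - 80*a + 90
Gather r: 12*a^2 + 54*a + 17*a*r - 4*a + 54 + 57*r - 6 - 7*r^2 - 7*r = 12*a^2 + 50*a - 7*r^2 + r*(17*a + 50) + 48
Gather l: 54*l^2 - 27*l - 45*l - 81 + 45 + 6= 54*l^2 - 72*l - 30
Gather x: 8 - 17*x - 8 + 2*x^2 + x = 2*x^2 - 16*x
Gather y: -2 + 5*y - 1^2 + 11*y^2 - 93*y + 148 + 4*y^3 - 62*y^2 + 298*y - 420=4*y^3 - 51*y^2 + 210*y - 275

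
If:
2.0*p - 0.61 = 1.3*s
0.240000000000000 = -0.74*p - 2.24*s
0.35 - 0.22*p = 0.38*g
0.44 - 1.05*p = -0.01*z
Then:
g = 0.81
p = 0.19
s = -0.17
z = -23.66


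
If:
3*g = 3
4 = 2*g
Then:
No Solution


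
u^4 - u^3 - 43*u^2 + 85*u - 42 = (u - 6)*(u - 1)^2*(u + 7)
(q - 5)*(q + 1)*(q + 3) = q^3 - q^2 - 17*q - 15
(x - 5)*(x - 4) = x^2 - 9*x + 20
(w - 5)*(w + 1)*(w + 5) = w^3 + w^2 - 25*w - 25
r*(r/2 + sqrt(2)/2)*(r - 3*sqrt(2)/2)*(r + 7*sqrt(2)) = r^4/2 + 13*sqrt(2)*r^3/4 - 5*r^2 - 21*sqrt(2)*r/2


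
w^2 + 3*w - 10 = (w - 2)*(w + 5)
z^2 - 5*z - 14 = (z - 7)*(z + 2)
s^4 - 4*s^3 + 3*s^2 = s^2*(s - 3)*(s - 1)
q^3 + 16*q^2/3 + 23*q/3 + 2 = (q + 1/3)*(q + 2)*(q + 3)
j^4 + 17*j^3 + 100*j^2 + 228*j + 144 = (j + 1)*(j + 4)*(j + 6)^2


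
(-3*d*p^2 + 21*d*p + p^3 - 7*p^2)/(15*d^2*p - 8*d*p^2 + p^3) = (p - 7)/(-5*d + p)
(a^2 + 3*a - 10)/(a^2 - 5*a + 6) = (a + 5)/(a - 3)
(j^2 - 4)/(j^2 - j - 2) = (j + 2)/(j + 1)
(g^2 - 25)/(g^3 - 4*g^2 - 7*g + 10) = (g + 5)/(g^2 + g - 2)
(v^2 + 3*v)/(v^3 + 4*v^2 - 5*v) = (v + 3)/(v^2 + 4*v - 5)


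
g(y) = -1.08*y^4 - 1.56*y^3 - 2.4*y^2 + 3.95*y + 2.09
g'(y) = -4.32*y^3 - 4.68*y^2 - 4.8*y + 3.95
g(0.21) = 2.80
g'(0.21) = 2.70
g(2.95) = -128.98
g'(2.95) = -161.84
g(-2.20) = -26.90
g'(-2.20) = 37.86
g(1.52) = -8.69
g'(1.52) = -29.33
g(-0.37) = 0.36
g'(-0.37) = 5.30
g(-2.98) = -74.88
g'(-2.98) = 91.02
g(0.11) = 2.49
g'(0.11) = 3.36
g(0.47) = 3.20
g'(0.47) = 0.21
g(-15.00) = -50007.16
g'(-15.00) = 13602.95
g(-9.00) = -6176.50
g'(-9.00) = 2817.35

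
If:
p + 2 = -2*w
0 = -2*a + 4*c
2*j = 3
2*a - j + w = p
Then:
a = -3*w/2 - 1/4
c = -3*w/4 - 1/8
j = 3/2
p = -2*w - 2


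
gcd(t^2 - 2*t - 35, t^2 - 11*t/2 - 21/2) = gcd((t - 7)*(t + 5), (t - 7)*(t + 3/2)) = t - 7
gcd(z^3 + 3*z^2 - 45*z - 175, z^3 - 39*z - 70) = z^2 - 2*z - 35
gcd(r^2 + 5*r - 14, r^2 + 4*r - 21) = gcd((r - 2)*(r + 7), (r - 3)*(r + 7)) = r + 7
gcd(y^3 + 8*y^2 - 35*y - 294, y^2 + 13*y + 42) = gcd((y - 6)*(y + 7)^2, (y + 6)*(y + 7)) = y + 7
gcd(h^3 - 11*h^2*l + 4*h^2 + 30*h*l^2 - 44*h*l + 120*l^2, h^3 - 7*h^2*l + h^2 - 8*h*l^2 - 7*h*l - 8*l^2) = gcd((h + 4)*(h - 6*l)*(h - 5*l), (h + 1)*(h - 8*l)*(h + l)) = 1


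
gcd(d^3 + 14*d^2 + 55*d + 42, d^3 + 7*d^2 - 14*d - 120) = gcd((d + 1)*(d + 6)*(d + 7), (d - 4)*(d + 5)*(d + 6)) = d + 6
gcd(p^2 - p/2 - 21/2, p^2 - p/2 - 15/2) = 1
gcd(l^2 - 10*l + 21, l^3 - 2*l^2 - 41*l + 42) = l - 7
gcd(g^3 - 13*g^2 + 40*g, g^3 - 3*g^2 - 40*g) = g^2 - 8*g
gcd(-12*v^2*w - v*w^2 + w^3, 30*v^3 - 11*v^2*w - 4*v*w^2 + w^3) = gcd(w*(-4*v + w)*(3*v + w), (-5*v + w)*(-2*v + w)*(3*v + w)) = 3*v + w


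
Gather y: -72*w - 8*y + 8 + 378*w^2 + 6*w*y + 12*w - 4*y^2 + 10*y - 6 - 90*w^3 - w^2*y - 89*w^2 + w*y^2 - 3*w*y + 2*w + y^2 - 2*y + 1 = -90*w^3 + 289*w^2 - 58*w + y^2*(w - 3) + y*(-w^2 + 3*w) + 3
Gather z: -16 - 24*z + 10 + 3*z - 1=-21*z - 7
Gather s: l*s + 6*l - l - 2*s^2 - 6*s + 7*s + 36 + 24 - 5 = 5*l - 2*s^2 + s*(l + 1) + 55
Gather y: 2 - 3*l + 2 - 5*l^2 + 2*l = -5*l^2 - l + 4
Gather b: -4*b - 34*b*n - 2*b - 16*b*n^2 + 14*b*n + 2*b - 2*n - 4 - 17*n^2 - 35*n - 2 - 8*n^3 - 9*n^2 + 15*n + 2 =b*(-16*n^2 - 20*n - 4) - 8*n^3 - 26*n^2 - 22*n - 4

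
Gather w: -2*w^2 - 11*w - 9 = -2*w^2 - 11*w - 9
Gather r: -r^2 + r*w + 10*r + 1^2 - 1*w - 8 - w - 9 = -r^2 + r*(w + 10) - 2*w - 16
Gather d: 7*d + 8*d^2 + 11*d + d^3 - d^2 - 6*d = d^3 + 7*d^2 + 12*d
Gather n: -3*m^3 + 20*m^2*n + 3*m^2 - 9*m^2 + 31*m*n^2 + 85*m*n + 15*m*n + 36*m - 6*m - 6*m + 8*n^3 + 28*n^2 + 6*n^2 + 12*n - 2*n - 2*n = -3*m^3 - 6*m^2 + 24*m + 8*n^3 + n^2*(31*m + 34) + n*(20*m^2 + 100*m + 8)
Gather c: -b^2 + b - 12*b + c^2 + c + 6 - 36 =-b^2 - 11*b + c^2 + c - 30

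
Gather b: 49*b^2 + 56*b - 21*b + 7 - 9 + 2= 49*b^2 + 35*b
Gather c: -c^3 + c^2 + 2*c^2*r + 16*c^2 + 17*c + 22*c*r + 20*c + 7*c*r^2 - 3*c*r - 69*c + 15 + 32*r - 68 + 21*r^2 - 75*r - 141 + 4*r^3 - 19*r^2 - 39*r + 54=-c^3 + c^2*(2*r + 17) + c*(7*r^2 + 19*r - 32) + 4*r^3 + 2*r^2 - 82*r - 140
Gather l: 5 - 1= 4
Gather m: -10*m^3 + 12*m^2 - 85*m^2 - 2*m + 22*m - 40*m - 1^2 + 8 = -10*m^3 - 73*m^2 - 20*m + 7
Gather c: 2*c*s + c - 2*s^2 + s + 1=c*(2*s + 1) - 2*s^2 + s + 1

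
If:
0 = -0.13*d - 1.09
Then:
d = -8.38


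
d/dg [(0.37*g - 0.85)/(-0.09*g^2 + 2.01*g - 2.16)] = (0.0333*g^2 - 0.153*g + 0.9093)/(0.0081*g^4 - 0.3618*g^3 + 4.4289*g^2 - 8.6832*g + 4.6656)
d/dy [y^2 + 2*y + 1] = 2*y + 2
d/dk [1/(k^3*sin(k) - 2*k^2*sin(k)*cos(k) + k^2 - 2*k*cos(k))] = (-k^3*cos(k) - 3*k^2*sin(k) + 2*k^2*cos(2*k) - 2*k*sin(k) + 2*k*sin(2*k) - 2*k + 2*cos(k))/(k^2*(k - 2*cos(k))^2*(k*sin(k) + 1)^2)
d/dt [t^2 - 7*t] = 2*t - 7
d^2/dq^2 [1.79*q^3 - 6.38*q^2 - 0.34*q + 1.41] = 10.74*q - 12.76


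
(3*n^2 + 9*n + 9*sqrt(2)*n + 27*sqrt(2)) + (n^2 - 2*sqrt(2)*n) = 4*n^2 + 9*n + 7*sqrt(2)*n + 27*sqrt(2)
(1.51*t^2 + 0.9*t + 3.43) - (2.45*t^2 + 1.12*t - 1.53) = -0.94*t^2 - 0.22*t + 4.96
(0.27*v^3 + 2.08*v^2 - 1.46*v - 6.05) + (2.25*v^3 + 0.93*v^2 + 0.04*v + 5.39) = 2.52*v^3 + 3.01*v^2 - 1.42*v - 0.66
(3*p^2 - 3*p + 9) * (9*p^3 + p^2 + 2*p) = 27*p^5 - 24*p^4 + 84*p^3 + 3*p^2 + 18*p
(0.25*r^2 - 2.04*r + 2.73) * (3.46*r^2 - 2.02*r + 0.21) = 0.865*r^4 - 7.5634*r^3 + 13.6191*r^2 - 5.943*r + 0.5733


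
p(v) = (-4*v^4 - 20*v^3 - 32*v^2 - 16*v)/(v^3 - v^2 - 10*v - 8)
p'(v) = (-3*v^2 + 2*v + 10)*(-4*v^4 - 20*v^3 - 32*v^2 - 16*v)/(v^3 - v^2 - 10*v - 8)^2 + (-16*v^3 - 60*v^2 - 64*v - 16)/(v^3 - v^2 - 10*v - 8) = 4*(-v^2 + 8*v + 8)/(v^2 - 8*v + 16)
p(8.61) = -79.26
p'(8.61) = 0.52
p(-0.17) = -0.30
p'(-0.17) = 1.52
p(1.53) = 8.75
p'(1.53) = 11.74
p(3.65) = 235.69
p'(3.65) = 779.67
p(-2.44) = 0.67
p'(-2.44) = -1.69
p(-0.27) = -0.44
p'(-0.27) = 1.27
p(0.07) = 0.15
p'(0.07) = 2.22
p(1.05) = 4.34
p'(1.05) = 7.03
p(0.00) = 0.00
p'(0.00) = 2.00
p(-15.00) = 41.05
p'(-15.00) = -3.73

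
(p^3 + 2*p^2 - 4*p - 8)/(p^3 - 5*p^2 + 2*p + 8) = (p^2 + 4*p + 4)/(p^2 - 3*p - 4)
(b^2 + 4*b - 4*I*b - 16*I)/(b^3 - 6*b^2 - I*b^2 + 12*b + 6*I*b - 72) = (b + 4)/(b^2 + 3*b*(-2 + I) - 18*I)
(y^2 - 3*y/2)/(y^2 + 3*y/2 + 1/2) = y*(2*y - 3)/(2*y^2 + 3*y + 1)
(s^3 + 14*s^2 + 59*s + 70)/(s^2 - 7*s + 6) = (s^3 + 14*s^2 + 59*s + 70)/(s^2 - 7*s + 6)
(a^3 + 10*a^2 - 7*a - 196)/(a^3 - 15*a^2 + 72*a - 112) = (a^2 + 14*a + 49)/(a^2 - 11*a + 28)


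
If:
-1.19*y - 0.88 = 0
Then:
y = -0.74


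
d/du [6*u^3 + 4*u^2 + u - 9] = 18*u^2 + 8*u + 1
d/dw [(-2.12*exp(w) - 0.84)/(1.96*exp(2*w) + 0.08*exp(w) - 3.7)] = (4.1552*exp(2*w) + 3.2928*exp(w) + 7.9112)*exp(w)/(3.8416*exp(4*w) + 0.3136*exp(3*w) - 14.4976*exp(2*w) - 0.592*exp(w) + 13.69)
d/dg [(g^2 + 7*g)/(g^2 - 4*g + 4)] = (-11*g - 14)/(g^3 - 6*g^2 + 12*g - 8)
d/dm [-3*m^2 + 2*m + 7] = 2 - 6*m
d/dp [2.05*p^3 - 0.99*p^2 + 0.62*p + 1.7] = 6.15*p^2 - 1.98*p + 0.62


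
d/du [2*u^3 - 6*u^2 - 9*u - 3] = 6*u^2 - 12*u - 9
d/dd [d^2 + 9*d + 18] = 2*d + 9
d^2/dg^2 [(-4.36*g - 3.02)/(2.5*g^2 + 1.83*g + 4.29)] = (-(4.36*g + 3.02)*(5.0*g + 1.83)*(10.0*g + 3.66) + (65.4*g + 31.0576)*(2.5*g^2 + 1.83*g + 4.29))/(2.5*g^2 + 1.83*g + 4.29)^3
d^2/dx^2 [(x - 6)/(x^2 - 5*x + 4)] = 2*((11 - 3*x)*(x^2 - 5*x + 4) + (x - 6)*(2*x - 5)^2)/(x^2 - 5*x + 4)^3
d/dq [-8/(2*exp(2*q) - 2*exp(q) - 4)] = (8*exp(q) - 4)*exp(q)/(-exp(2*q) + exp(q) + 2)^2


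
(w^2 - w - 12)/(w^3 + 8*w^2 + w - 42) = (w - 4)/(w^2 + 5*w - 14)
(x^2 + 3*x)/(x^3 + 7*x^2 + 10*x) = (x + 3)/(x^2 + 7*x + 10)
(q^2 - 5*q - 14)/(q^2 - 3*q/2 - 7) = 2*(q - 7)/(2*q - 7)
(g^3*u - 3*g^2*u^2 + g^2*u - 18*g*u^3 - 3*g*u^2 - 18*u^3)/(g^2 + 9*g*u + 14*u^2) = u*(g^3 - 3*g^2*u + g^2 - 18*g*u^2 - 3*g*u - 18*u^2)/(g^2 + 9*g*u + 14*u^2)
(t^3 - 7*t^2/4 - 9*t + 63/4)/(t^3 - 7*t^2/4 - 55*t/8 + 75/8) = 2*(4*t^2 + 5*t - 21)/(8*t^2 + 10*t - 25)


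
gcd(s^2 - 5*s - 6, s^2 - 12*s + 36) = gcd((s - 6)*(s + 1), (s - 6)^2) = s - 6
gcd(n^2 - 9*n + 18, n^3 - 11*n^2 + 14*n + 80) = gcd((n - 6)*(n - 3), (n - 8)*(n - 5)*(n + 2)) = 1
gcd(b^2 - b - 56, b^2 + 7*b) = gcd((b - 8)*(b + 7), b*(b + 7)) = b + 7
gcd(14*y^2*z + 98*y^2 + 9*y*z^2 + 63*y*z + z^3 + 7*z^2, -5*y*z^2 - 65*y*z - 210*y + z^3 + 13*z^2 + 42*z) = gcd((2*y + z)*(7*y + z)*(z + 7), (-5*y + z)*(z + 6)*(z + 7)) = z + 7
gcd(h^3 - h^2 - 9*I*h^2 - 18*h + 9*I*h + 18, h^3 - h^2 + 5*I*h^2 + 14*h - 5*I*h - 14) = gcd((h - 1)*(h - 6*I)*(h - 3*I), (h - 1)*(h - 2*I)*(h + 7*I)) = h - 1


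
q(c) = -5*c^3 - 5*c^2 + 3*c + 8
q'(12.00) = -2277.00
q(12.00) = -9316.00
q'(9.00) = -1302.00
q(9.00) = -4015.00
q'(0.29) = -1.16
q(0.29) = 8.33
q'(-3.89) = -185.08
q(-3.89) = 214.99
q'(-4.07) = -204.77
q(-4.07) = 250.06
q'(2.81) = -143.54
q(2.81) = -133.99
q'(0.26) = -0.61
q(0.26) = 8.35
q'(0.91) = -18.52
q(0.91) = 2.82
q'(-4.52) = -258.26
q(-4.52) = 354.02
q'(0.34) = -2.13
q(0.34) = 8.25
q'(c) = -15*c^2 - 10*c + 3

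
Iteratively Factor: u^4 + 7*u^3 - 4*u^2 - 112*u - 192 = (u + 4)*(u^3 + 3*u^2 - 16*u - 48) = (u + 3)*(u + 4)*(u^2 - 16) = (u + 3)*(u + 4)^2*(u - 4)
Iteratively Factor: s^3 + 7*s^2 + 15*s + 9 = (s + 1)*(s^2 + 6*s + 9) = (s + 1)*(s + 3)*(s + 3)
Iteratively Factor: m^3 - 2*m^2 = (m - 2)*(m^2) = m*(m - 2)*(m)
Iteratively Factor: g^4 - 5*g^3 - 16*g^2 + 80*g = (g)*(g^3 - 5*g^2 - 16*g + 80) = g*(g - 4)*(g^2 - g - 20) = g*(g - 5)*(g - 4)*(g + 4)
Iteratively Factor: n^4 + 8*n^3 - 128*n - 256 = (n + 4)*(n^3 + 4*n^2 - 16*n - 64) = (n + 4)^2*(n^2 - 16) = (n - 4)*(n + 4)^2*(n + 4)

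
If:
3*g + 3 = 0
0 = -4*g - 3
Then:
No Solution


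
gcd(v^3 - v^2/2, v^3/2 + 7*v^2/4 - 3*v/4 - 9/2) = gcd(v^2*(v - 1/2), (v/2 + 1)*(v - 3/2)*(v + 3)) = 1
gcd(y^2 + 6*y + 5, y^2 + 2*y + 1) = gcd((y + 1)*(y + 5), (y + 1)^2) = y + 1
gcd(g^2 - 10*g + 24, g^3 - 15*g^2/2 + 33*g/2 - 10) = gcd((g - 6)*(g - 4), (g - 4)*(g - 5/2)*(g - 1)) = g - 4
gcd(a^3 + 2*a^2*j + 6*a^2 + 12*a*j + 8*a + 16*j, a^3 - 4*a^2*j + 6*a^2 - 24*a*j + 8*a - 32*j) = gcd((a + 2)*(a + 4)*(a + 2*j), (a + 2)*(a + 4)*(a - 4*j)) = a^2 + 6*a + 8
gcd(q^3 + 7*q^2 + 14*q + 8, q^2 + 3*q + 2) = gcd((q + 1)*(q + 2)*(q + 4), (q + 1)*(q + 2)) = q^2 + 3*q + 2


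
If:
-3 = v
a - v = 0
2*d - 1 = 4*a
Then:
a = -3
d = -11/2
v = -3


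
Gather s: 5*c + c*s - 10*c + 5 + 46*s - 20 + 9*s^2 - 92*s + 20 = -5*c + 9*s^2 + s*(c - 46) + 5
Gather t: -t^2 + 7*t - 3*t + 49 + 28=-t^2 + 4*t + 77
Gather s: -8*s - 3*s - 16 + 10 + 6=-11*s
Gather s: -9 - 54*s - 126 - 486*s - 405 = -540*s - 540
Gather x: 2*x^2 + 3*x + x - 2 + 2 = 2*x^2 + 4*x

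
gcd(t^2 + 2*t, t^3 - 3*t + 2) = t + 2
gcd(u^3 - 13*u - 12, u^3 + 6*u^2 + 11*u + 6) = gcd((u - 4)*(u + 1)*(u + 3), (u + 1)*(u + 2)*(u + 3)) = u^2 + 4*u + 3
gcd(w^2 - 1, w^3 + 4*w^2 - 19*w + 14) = w - 1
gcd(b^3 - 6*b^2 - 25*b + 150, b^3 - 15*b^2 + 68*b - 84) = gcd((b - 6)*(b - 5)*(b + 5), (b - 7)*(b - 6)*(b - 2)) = b - 6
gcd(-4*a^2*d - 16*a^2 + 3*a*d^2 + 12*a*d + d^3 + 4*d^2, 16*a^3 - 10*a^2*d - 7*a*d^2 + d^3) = a - d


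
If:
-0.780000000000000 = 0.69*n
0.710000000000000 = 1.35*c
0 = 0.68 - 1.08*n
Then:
No Solution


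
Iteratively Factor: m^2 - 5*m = (m)*(m - 5)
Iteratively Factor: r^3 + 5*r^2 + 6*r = (r + 3)*(r^2 + 2*r) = r*(r + 3)*(r + 2)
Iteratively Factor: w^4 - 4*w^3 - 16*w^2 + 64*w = (w - 4)*(w^3 - 16*w) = (w - 4)^2*(w^2 + 4*w) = w*(w - 4)^2*(w + 4)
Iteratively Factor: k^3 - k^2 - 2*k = (k - 2)*(k^2 + k) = k*(k - 2)*(k + 1)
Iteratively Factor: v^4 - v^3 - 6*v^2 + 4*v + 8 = (v - 2)*(v^3 + v^2 - 4*v - 4) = (v - 2)^2*(v^2 + 3*v + 2) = (v - 2)^2*(v + 2)*(v + 1)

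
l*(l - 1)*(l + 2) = l^3 + l^2 - 2*l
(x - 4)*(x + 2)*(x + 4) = x^3 + 2*x^2 - 16*x - 32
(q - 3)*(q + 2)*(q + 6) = q^3 + 5*q^2 - 12*q - 36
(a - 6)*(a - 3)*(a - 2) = a^3 - 11*a^2 + 36*a - 36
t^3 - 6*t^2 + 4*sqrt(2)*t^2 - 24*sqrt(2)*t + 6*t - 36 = (t - 6)*(t + sqrt(2))*(t + 3*sqrt(2))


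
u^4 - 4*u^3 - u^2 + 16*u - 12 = (u - 3)*(u - 2)*(u - 1)*(u + 2)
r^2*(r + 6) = r^3 + 6*r^2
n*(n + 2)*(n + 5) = n^3 + 7*n^2 + 10*n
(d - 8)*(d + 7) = d^2 - d - 56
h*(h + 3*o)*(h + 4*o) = h^3 + 7*h^2*o + 12*h*o^2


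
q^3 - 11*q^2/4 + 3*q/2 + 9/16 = (q - 3/2)^2*(q + 1/4)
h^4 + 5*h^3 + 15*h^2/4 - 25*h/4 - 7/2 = (h - 1)*(h + 1/2)*(h + 2)*(h + 7/2)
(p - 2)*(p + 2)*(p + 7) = p^3 + 7*p^2 - 4*p - 28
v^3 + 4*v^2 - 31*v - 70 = (v - 5)*(v + 2)*(v + 7)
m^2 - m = m*(m - 1)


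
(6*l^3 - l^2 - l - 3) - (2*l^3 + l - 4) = 4*l^3 - l^2 - 2*l + 1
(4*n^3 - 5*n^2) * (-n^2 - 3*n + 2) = -4*n^5 - 7*n^4 + 23*n^3 - 10*n^2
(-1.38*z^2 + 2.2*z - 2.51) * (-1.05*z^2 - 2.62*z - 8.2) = 1.449*z^4 + 1.3056*z^3 + 8.1875*z^2 - 11.4638*z + 20.582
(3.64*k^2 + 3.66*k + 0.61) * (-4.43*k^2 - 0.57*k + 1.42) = -16.1252*k^4 - 18.2886*k^3 + 0.380300000000001*k^2 + 4.8495*k + 0.8662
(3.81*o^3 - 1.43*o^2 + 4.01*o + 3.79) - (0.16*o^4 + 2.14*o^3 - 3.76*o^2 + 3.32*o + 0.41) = -0.16*o^4 + 1.67*o^3 + 2.33*o^2 + 0.69*o + 3.38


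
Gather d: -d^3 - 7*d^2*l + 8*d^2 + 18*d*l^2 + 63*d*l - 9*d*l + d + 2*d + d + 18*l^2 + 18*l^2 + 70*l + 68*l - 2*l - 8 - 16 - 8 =-d^3 + d^2*(8 - 7*l) + d*(18*l^2 + 54*l + 4) + 36*l^2 + 136*l - 32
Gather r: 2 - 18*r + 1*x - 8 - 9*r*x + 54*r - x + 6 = r*(36 - 9*x)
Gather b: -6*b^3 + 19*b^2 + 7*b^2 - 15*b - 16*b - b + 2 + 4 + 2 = -6*b^3 + 26*b^2 - 32*b + 8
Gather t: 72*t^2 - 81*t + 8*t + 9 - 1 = 72*t^2 - 73*t + 8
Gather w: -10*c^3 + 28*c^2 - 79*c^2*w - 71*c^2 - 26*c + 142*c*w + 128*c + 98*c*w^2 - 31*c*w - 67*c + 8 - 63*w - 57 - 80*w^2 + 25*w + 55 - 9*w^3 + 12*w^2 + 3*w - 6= -10*c^3 - 43*c^2 + 35*c - 9*w^3 + w^2*(98*c - 68) + w*(-79*c^2 + 111*c - 35)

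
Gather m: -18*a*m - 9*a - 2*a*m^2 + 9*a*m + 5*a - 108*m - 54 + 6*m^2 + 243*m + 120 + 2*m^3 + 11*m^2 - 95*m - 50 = -4*a + 2*m^3 + m^2*(17 - 2*a) + m*(40 - 9*a) + 16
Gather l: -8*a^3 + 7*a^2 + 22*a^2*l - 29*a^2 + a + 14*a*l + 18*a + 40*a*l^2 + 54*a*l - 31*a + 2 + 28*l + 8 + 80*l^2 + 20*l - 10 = -8*a^3 - 22*a^2 - 12*a + l^2*(40*a + 80) + l*(22*a^2 + 68*a + 48)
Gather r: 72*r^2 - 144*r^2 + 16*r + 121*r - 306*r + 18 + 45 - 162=-72*r^2 - 169*r - 99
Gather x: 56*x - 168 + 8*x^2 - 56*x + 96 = 8*x^2 - 72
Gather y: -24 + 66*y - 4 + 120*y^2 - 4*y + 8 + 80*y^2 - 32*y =200*y^2 + 30*y - 20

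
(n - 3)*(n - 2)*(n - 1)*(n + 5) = n^4 - n^3 - 19*n^2 + 49*n - 30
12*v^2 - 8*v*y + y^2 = (-6*v + y)*(-2*v + y)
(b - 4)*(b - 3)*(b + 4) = b^3 - 3*b^2 - 16*b + 48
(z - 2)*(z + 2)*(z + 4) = z^3 + 4*z^2 - 4*z - 16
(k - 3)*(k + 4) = k^2 + k - 12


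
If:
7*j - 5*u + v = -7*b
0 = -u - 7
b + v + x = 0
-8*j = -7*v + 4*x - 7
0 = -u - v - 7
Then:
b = -47/12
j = -13/12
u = -7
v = 0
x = 47/12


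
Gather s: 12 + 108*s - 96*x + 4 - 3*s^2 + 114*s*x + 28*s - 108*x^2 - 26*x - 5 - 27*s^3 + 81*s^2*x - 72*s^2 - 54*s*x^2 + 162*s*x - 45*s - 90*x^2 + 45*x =-27*s^3 + s^2*(81*x - 75) + s*(-54*x^2 + 276*x + 91) - 198*x^2 - 77*x + 11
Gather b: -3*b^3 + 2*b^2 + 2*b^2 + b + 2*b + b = -3*b^3 + 4*b^2 + 4*b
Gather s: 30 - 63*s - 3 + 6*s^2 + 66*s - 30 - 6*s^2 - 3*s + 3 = 0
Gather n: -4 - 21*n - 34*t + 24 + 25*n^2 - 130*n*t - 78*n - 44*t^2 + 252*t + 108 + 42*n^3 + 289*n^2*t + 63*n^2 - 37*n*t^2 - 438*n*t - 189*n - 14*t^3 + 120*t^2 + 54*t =42*n^3 + n^2*(289*t + 88) + n*(-37*t^2 - 568*t - 288) - 14*t^3 + 76*t^2 + 272*t + 128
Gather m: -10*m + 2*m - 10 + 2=-8*m - 8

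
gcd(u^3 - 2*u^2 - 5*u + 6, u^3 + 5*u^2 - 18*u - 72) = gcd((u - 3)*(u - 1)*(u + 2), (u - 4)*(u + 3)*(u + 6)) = 1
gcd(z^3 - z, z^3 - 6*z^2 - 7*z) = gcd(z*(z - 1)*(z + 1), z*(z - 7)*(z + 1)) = z^2 + z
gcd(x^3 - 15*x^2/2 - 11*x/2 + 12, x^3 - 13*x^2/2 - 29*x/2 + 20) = x^2 - 9*x + 8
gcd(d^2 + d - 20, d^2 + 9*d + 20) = d + 5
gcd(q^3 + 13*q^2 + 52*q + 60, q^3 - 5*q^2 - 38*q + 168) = q + 6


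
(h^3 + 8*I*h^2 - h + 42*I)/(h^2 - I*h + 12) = (h^2 + 5*I*h + 14)/(h - 4*I)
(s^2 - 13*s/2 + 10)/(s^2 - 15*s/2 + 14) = (2*s - 5)/(2*s - 7)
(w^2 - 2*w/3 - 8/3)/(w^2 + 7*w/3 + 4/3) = (w - 2)/(w + 1)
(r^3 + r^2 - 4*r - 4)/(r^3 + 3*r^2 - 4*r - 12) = (r + 1)/(r + 3)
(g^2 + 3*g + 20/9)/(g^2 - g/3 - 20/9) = (3*g + 5)/(3*g - 5)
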